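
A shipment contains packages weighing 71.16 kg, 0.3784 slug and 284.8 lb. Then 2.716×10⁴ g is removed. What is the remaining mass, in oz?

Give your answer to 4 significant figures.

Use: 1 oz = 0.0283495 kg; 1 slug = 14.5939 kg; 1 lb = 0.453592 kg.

6304 oz

71.16 kg (already kg)
0.3784 slug × 14.5939 = 5.52233 kg
284.8 lb × 0.453592 = 129.183 kg
2.716×10⁴ g × 0.001 = 27.16 kg
Net: 71.16 + 5.52233 + 129.183 − 27.16 = 178.705 kg
In oz: 178.705 / 0.0283495 = 6303.64 oz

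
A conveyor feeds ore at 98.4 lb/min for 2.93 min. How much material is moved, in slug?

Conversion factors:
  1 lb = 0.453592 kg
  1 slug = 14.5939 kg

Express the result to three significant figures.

98.4 lb/min → 0.743891 kg/s
2.93 min → 175.8 s
m = ṁ × t = 0.743891 × 175.8 = 130.776 kg
In slug: 130.776 / 14.5939 = 8.961 slug

8.96 slug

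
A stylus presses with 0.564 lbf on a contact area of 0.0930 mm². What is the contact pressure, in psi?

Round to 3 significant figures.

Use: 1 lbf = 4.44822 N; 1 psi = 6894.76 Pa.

0.564 lbf × 4.44822 → 2.5088 N
0.0930 mm² × 10⁻⁶ → 9.3×10⁻⁸ m²
P = F / A = 2.5088 N / 9.3×10⁻⁸ m² = 2.69763×10⁷ Pa
2.69763×10⁷ Pa ÷ (6894.76 Pa/psi) = 3912.58 psi

3910 psi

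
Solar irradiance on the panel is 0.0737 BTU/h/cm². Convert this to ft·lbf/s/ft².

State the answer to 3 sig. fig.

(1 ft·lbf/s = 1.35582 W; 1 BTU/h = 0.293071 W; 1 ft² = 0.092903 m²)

14.8 ft·lbf/s/ft²

0.0737 BTU/h/cm² × 0.293071 W/BTU/h ÷ 0.0001 m²/cm² = 215.993 W/m²
215.993 W/m² ÷ 1.35582 W/ft·lbf/s × 0.092903 m²/ft² = 14.8002 ft·lbf/s/ft²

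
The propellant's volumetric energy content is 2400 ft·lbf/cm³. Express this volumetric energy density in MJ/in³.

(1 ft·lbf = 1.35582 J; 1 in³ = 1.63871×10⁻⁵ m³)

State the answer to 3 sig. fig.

2400 ft·lbf/cm³ × 1.35582 J/ft·lbf ÷ 10⁻⁶ m³/cm³ = 3.25397×10⁹ J/m³
3.25397×10⁹ J/m³ ÷ 1000000 J/MJ × 1.63871×10⁻⁵ m³/in³ = 0.0533231 MJ/in³

0.0533 MJ/in³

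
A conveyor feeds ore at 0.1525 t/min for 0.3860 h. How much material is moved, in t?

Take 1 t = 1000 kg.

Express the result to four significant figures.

3.532 t

0.1525 t/min → 2.54167 kg/s
0.3860 h → 1389.6 s
m = ṁ × t = 2.54167 × 1389.6 = 3531.9 kg
In t: 3531.9 / 1000 = 3.5319 t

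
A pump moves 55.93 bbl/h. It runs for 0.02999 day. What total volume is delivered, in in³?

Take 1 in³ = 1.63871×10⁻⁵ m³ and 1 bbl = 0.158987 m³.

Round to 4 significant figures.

55.93 bbl/h → 0.00247004 m³/s
0.02999 day → 2591.14 s
V = Q × t = 0.00247004 × 2591.14 = 6.40022 m³
In in³: 6.40022 / 1.63871×10⁻⁵ = 390565 in³

3.906×10⁵ in³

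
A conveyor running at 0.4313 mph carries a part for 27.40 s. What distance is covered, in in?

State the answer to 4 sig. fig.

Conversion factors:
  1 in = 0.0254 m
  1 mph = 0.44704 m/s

0.4313 mph × 0.44704 = 0.192808 m/s
d = v × t = 0.192808 m/s × 27.4 s = 5.28294 m
5.28294 m ÷ (0.0254 m/in) = 207.99 in

208.0 in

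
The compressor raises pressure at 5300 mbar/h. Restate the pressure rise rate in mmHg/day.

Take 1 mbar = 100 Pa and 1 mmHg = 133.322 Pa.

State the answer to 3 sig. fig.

5300 mbar/h × 100 Pa/mbar ÷ 3600 s/h = 147.222 Pa/s
147.222 Pa/s ÷ 133.322 Pa/mmHg × 86400 s/day = 95408 mmHg/day

9.54×10⁴ mmHg/day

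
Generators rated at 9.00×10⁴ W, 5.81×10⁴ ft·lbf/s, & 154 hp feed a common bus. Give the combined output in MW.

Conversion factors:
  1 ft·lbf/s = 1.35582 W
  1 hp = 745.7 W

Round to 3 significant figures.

9.00×10⁴ W (already W)
5.81×10⁴ ft·lbf/s × 1.35582 → 78773.1 W
154 hp × 745.7 → 114838 W
Combined: 90000 + 78773.1 + 114838 = 283611 W
In MW: 283611 / 1000000 = 0.283611 MW

0.284 MW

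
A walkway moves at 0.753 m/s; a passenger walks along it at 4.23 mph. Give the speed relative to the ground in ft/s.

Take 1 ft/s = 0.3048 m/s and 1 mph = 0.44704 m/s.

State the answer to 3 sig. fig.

8.67 ft/s

0.753 m/s (already m/s)
4.23 mph × 0.44704 = 1.89098 m/s
Total: 0.753 + 1.89098 = 2.64398 m/s
In ft/s: 2.64398 / 0.3048 = 8.67448 ft/s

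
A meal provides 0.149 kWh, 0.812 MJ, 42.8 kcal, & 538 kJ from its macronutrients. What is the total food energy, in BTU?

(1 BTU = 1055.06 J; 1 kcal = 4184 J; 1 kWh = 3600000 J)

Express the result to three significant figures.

1960 BTU

0.149 kWh × 3600000 = 536400 J
0.812 MJ × 1000000 = 812000 J
42.8 kcal × 4184 = 179075 J
538 kJ × 1000 = 538000 J
Sum: 536400 + 812000 + 179075 + 538000 = 2.06548×10⁶ J
In BTU: 2.06548×10⁶ / 1055.06 = 1957.69 BTU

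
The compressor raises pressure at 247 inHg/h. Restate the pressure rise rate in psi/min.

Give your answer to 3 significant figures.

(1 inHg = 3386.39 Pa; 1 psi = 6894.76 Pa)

2.02 psi/min

247 inHg/h × 3386.39 Pa/inHg ÷ 3600 s/h = 232.344 Pa/s
232.344 Pa/s ÷ 6894.76 Pa/psi × 60 s/min = 2.02192 psi/min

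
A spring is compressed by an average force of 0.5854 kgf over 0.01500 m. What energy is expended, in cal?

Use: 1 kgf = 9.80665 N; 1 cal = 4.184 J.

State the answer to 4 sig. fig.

0.5854 kgf × 9.80665 → 5.74081 N
W = F × d = 5.74081 N × 0.015 m = 0.0861122 J
0.0861122 J ÷ (4.184 J/cal) = 0.0205813 cal

0.02058 cal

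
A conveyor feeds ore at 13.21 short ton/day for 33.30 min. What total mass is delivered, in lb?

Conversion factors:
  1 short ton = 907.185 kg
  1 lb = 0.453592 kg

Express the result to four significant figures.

13.21 short ton/day → 0.138703 kg/s
33.30 min → 1998 s
m = ṁ × t = 0.138703 × 1998 = 277.129 kg
In lb: 277.129 / 0.453592 = 610.965 lb

611.0 lb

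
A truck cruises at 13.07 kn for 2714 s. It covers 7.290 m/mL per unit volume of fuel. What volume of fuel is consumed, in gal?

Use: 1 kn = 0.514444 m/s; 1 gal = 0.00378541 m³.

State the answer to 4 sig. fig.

13.07 kn → 6.72378 m/s
d = v × t = 6.72378 × 2714 = 18248.3 m
7.290 m/mL → 7.29×10⁶ m/m³
V = d / (distance per unit fuel) = 18248.3 / 7.29×10⁶ = 0.0025032 m³
In gal: 0.0025032 / 0.00378541 = 0.661276 gal

0.6613 gal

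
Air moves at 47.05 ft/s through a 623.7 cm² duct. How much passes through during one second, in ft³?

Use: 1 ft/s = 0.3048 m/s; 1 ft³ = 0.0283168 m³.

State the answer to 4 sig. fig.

31.59 ft³

47.05 ft/s × 0.3048 → 14.3408 m/s
623.7 cm² × 0.0001 → 0.06237 m²
V = v × A × t = 14.3408 m/s × 0.06237 m² × 1 s = 0.894436 m³
0.894436 m³ ÷ (0.0283168 m³/ft³) = 31.5868 ft³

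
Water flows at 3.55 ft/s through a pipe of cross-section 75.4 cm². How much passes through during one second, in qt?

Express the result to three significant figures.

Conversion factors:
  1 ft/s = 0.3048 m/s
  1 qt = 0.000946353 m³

3.55 ft/s × 0.3048 = 1.08204 m/s
75.4 cm² × 0.0001 = 0.00754 m²
V = v × A × t = 1.08204 m/s × 0.00754 m² × 1 s = 0.00815858 m³
0.00815858 m³ ÷ (0.000946353 m³/qt) = 8.62107 qt

8.62 qt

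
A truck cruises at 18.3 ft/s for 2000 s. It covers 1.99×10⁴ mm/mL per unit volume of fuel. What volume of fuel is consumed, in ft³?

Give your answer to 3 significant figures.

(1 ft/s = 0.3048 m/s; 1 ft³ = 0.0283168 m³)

18.3 ft/s → 5.57784 m/s
d = v × t = 5.57784 × 2000 = 11155.7 m
1.99×10⁴ mm/mL → 1.99×10⁷ m/m³
V = d / (distance per unit fuel) = 11155.7 / 1.99×10⁷ = 5.60588×10⁻⁴ m³
In ft³: 5.60588×10⁻⁴ / 0.0283168 = 0.019797 ft³

0.0198 ft³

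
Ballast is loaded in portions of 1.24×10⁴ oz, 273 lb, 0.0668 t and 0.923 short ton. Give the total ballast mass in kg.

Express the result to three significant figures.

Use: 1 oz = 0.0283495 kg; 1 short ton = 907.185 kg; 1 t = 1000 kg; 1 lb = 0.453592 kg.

1.24×10⁴ oz × 0.0283495 = 351.534 kg
273 lb × 0.453592 = 123.831 kg
0.0668 t × 1000 = 66.8 kg
0.923 short ton × 907.185 = 837.332 kg
Combined: 351.534 + 123.831 + 66.8 + 837.332 = 1379.5 kg

1380 kg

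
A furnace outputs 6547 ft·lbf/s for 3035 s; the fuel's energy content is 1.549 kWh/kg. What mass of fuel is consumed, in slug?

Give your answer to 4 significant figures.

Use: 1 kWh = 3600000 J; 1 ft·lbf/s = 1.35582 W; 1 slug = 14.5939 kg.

6547 ft·lbf/s → 8876.55 W
E = P × t = 8876.55 × 3035 = 2.69403×10⁷ J
1.549 kWh/kg → 5.5764×10⁶ J/kg
m = E / e_s = 2.69403×10⁷ / 5.5764×10⁶ = 4.83113 kg
In slug: 4.83113 / 14.5939 = 0.331038 slug

0.3310 slug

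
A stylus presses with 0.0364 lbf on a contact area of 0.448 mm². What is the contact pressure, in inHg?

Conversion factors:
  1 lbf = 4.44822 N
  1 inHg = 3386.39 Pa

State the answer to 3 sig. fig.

107 inHg

0.0364 lbf × 4.44822 = 0.161915 N
0.448 mm² × 10⁻⁶ = 4.48×10⁻⁷ m²
P = F / A = 0.161915 N / 4.48×10⁻⁷ m² = 361417 Pa
361417 Pa ÷ (3386.39 Pa/inHg) = 106.726 inHg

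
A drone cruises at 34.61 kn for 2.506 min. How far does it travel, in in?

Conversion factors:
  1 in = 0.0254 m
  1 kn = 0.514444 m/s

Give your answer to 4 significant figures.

34.61 kn × 0.514444 = 17.8049 m/s
2.506 min × 60 = 150.36 s
d = v × t = 17.8049 m/s × 150.36 s = 2677.14 m
2677.14 m ÷ (0.0254 m/in) = 105399 in

1.054×10⁵ in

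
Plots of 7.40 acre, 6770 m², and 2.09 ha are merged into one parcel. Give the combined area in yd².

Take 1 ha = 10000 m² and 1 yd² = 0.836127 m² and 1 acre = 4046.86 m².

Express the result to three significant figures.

7.40 acre × 4046.86 = 29946.8 m²
6770 m² (already m²)
2.09 ha × 10000 = 20900 m²
Total: 29946.8 + 6770 + 20900 = 57616.8 m²
In yd²: 57616.8 / 0.836127 = 68909.1 yd²

6.89×10⁴ yd²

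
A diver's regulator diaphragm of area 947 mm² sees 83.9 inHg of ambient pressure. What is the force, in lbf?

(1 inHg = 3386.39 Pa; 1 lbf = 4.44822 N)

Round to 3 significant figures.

83.9 inHg × 3386.39 = 284118 Pa
947 mm² × 10⁻⁶ = 9.47×10⁻⁴ m²
F = P × A = 284118 Pa × 9.47×10⁻⁴ m² = 269.06 N
269.06 N ÷ (4.44822 N/lbf) = 60.4871 lbf

60.5 lbf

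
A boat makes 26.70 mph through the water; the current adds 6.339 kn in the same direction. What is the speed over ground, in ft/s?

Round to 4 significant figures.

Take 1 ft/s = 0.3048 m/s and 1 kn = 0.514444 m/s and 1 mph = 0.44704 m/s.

26.70 mph × 0.44704 = 11.936 m/s
6.339 kn × 0.514444 = 3.26106 m/s
Combined: 11.936 + 3.26106 = 15.1971 m/s
In ft/s: 15.1971 / 0.3048 = 49.8593 ft/s

49.86 ft/s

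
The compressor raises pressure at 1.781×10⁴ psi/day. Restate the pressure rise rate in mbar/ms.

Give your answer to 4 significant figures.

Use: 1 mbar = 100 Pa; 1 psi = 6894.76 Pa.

1.781×10⁴ psi/day × 6894.76 Pa/psi ÷ 86400 s/day = 1421.25 Pa/s
1421.25 Pa/s ÷ 100 Pa/mbar × 0.001 s/ms = 0.0142125 mbar/ms

0.01421 mbar/ms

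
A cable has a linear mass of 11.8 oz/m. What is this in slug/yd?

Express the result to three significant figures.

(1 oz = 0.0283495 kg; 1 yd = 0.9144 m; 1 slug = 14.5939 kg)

0.0210 slug/yd

11.8 oz/m × 0.0283495 kg/oz = 0.334524 kg/m
0.334524 kg/m ÷ 14.5939 kg/slug × 0.9144 m/yd = 0.02096 slug/yd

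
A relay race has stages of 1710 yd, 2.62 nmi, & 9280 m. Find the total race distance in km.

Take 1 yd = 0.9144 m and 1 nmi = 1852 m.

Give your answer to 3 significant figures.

15.7 km

1710 yd × 0.9144 = 1563.62 m
2.62 nmi × 1852 = 4852.24 m
9280 m (already m)
Combined: 1563.62 + 4852.24 + 9280 = 15695.9 m
In km: 15695.9 / 1000 = 15.6959 km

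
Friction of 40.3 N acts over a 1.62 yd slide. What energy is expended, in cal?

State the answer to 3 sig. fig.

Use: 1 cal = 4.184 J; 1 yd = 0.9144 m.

14.3 cal

1.62 yd × 0.9144 → 1.48133 m
W = F × d = 40.3 N × 1.48133 m = 59.6976 J
59.6976 J ÷ (4.184 J/cal) = 14.2681 cal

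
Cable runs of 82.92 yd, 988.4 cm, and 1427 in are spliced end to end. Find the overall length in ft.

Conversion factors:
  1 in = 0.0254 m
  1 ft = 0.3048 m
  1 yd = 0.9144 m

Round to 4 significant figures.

82.92 yd × 0.9144 = 75.822 m
988.4 cm × 0.01 = 9.884 m
1427 in × 0.0254 = 36.2458 m
Combined: 75.822 + 9.884 + 36.2458 = 121.952 m
In ft: 121.952 / 0.3048 = 400.105 ft

400.1 ft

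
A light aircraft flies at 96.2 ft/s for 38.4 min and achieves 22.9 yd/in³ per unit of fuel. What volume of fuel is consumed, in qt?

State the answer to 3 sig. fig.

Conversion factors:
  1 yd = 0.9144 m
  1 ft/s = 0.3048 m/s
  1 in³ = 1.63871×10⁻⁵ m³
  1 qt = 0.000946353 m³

96.2 ft/s → 29.3218 m/s
38.4 min → 2304 s
d = v × t = 29.3218 × 2304 = 67557.4 m
22.9 yd/in³ → 1.27782×10⁶ m/m³
V = d / (distance per unit fuel) = 67557.4 / 1.27782×10⁶ = 0.0528693 m³
In qt: 0.0528693 / 0.000946353 = 55.8664 qt

55.9 qt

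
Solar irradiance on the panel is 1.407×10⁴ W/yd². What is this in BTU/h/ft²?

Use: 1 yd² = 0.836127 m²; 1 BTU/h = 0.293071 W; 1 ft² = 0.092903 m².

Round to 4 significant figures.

1.407×10⁴ W/yd² ÷ 0.836127 m²/yd² = 16827.6 W/m²
16827.6 W/m² ÷ 0.293071 W/BTU/h × 0.092903 m²/ft² = 5334.32 BTU/h/ft²

5334 BTU/h/ft²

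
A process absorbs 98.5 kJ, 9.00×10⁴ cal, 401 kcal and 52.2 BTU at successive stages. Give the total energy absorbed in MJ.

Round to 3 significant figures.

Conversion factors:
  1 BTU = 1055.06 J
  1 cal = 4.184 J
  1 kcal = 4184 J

98.5 kJ × 1000 = 98500 J
9.00×10⁴ cal × 4.184 = 376560 J
401 kcal × 4184 = 1.67778×10⁶ J
52.2 BTU × 1055.06 = 55074.1 J
Sum: 98500 + 376560 + 1.67778×10⁶ + 55074.1 = 2.20791×10⁶ J
In MJ: 2.20791×10⁶ / 1000000 = 2.20791 MJ

2.21 MJ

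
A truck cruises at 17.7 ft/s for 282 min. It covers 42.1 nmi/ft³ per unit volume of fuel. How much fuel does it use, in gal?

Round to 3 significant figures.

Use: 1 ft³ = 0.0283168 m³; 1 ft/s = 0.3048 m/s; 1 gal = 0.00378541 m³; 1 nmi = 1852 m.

8.76 gal

17.7 ft/s → 5.39496 m/s
282 min → 16920 s
d = v × t = 5.39496 × 16920 = 91282.7 m
42.1 nmi/ft³ → 2.75346×10⁶ m/m³
V = d / (distance per unit fuel) = 91282.7 / 2.75346×10⁶ = 0.033152 m³
In gal: 0.033152 / 0.00378541 = 8.75784 gal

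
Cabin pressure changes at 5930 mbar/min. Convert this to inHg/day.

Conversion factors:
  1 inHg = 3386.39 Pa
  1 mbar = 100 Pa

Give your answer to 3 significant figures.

5930 mbar/min × 100 Pa/mbar ÷ 60 s/min = 9883.33 Pa/s
9883.33 Pa/s ÷ 3386.39 Pa/inHg × 86400 s/day = 252162 inHg/day

2.52×10⁵ inHg/day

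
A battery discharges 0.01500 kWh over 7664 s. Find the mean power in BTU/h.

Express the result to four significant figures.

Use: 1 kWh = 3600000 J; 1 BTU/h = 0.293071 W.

0.01500 kWh × 3600000 → 54000 J
P = E / t = 54000 J / 7664 s = 7.04593 W
7.04593 W ÷ (0.293071 W/BTU/h) = 24.0417 BTU/h

24.04 BTU/h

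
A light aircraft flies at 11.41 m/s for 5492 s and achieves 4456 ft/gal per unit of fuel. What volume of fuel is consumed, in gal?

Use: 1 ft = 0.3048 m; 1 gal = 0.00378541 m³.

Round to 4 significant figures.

46.14 gal

d = v × t = 11.41 × 5492 = 62663.7 m
4456 ft/gal → 358796 m/m³
V = d / (distance per unit fuel) = 62663.7 / 358796 = 0.17465 m³
In gal: 0.17465 / 0.00378541 = 46.1377 gal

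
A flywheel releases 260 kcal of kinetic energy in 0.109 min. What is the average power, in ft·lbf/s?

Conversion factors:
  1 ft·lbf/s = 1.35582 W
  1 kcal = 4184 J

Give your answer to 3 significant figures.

1.23×10⁵ ft·lbf/s

260 kcal × 4184 → 1.08784×10⁶ J
0.109 min × 60 → 6.54 s
P = E / t = 1.08784×10⁶ J / 6.54 s = 166336 W
166336 W ÷ (1.35582 W/ft·lbf/s) = 122683 ft·lbf/s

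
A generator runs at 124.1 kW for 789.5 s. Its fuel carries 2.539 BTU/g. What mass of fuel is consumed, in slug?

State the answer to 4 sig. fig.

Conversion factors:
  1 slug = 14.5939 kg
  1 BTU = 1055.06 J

124.1 kW → 124100 W
E = P × t = 124100 × 789.5 = 9.7977×10⁷ J
2.539 BTU/g → 2.6788×10⁶ J/kg
m = E / e_s = 9.7977×10⁷ / 2.6788×10⁶ = 36.575 kg
In slug: 36.575 / 14.5939 = 2.50618 slug

2.506 slug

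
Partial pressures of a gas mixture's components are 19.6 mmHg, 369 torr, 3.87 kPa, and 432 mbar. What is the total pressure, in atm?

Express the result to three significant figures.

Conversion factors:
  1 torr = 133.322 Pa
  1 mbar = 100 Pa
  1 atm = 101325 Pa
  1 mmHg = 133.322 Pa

0.976 atm

19.6 mmHg × 133.322 = 2613.11 Pa
369 torr × 133.322 = 49195.8 Pa
3.87 kPa × 1000 = 3870 Pa
432 mbar × 100 = 43200 Pa
Total: 2613.11 + 49195.8 + 3870 + 43200 = 98878.9 Pa
In atm: 98878.9 / 101325 = 0.975859 atm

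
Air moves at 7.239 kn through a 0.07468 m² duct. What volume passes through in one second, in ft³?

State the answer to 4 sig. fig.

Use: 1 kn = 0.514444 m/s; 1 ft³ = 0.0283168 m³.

9.821 ft³

7.239 kn × 0.514444 → 3.72406 m/s
V = v × A × t = 3.72406 m/s × 0.07468 m² × 1 s = 0.278113 m³
0.278113 m³ ÷ (0.0283168 m³/ft³) = 9.82148 ft³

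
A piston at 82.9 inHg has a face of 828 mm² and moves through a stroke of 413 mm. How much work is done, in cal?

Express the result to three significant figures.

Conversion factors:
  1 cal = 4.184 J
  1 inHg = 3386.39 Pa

82.9 inHg → 280732 Pa
828 mm² → 8.28×10⁻⁴ m²
F = P × A = 280732 × 8.28×10⁻⁴ = 232.446 N
413 mm → 0.413 m
W = F × d = 232.446 × 0.413 = 96.0002 J
In cal: 96.0002 / 4.184 = 22.9446 cal

22.9 cal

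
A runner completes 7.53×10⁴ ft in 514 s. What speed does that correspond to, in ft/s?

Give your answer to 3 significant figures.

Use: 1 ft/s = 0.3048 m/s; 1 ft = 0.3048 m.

146 ft/s

7.53×10⁴ ft × 0.3048 = 22951.4 m
v = d / t = 22951.4 m / 514 s = 44.6525 m/s
44.6525 m/s ÷ (0.3048 m/s/ft/s) = 146.498 ft/s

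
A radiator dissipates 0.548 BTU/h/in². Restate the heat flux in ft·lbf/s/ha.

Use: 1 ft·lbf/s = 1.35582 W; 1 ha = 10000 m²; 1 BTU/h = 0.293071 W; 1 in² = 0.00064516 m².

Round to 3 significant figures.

1.84×10⁶ ft·lbf/s/ha

0.548 BTU/h/in² × 0.293071 W/BTU/h ÷ 0.00064516 m²/in² = 248.935 W/m²
248.935 W/m² ÷ 1.35582 W/ft·lbf/s × 10000 m²/ha = 1.83605×10⁶ ft·lbf/s/ha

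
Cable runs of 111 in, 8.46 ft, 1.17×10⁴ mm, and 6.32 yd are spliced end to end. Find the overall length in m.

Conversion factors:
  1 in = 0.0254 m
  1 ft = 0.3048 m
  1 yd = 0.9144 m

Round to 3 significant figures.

22.9 m

111 in × 0.0254 → 2.8194 m
8.46 ft × 0.3048 → 2.57861 m
1.17×10⁴ mm × 0.001 → 11.7 m
6.32 yd × 0.9144 → 5.77901 m
Sum: 2.8194 + 2.57861 + 11.7 + 5.77901 = 22.877 m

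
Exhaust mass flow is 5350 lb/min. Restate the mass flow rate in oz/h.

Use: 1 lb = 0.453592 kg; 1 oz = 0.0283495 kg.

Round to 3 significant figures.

5350 lb/min × 0.453592 kg/lb ÷ 60 s/min = 40.4453 kg/s
40.4453 kg/s ÷ 0.0283495 kg/oz × 3600 s/h = 5.136×10⁶ oz/h

5.14×10⁶ oz/h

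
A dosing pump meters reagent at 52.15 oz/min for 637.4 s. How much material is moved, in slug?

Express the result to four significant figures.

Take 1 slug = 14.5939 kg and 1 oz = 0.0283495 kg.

1.076 slug

52.15 oz/min → 0.0246404 kg/s
m = ṁ × t = 0.0246404 × 637.4 = 15.7058 kg
In slug: 15.7058 / 14.5939 = 1.07619 slug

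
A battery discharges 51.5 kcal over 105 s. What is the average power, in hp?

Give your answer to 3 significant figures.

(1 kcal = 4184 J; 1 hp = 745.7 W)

51.5 kcal × 4184 = 215476 J
P = E / t = 215476 J / 105 s = 2052.15 W
2052.15 W ÷ (745.7 W/hp) = 2.75198 hp

2.75 hp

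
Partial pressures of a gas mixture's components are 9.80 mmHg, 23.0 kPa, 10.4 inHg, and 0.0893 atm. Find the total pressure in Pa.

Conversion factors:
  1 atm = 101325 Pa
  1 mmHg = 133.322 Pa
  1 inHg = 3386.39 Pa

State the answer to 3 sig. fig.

9.80 mmHg × 133.322 = 1306.56 Pa
23.0 kPa × 1000 = 23000 Pa
10.4 inHg × 3386.39 = 35218.5 Pa
0.0893 atm × 101325 = 9048.32 Pa
Sum: 1306.56 + 23000 + 35218.5 + 9048.32 = 68573.4 Pa

6.86×10⁴ Pa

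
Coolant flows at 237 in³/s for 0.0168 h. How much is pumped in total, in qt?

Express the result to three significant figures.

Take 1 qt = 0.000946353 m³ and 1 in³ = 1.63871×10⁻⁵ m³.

248 qt

237 in³/s → 0.00388374 m³/s
0.0168 h → 60.48 s
V = Q × t = 0.00388374 × 60.48 = 0.234889 m³
In qt: 0.234889 / 0.000946353 = 248.204 qt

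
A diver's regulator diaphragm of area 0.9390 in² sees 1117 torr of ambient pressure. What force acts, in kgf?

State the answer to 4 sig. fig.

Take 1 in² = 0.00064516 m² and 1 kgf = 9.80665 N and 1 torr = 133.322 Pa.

9.200 kgf

1117 torr × 133.322 = 148921 Pa
0.9390 in² × 0.00064516 = 6.05805×10⁻⁴ m²
F = P × A = 148921 Pa × 6.05805×10⁻⁴ m² = 90.2171 N
90.2171 N ÷ (9.80665 N/kgf) = 9.19958 kgf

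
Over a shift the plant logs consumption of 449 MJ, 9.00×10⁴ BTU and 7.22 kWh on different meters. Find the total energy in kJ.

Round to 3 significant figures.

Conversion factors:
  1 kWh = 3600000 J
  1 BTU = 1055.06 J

449 MJ × 1000000 = 4.49×10⁸ J
9.00×10⁴ BTU × 1055.06 = 9.49554×10⁷ J
7.22 kWh × 3600000 = 2.5992×10⁷ J
Sum: 4.49×10⁸ + 9.49554×10⁷ + 2.5992×10⁷ = 5.69947×10⁸ J
In kJ: 5.69947×10⁸ / 1000 = 569947 kJ

5.70×10⁵ kJ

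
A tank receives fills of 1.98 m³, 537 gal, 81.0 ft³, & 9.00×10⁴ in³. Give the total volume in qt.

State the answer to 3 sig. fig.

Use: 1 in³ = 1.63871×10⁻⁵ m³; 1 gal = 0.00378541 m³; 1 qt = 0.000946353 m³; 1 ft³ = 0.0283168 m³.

1.98 m³ (already m³)
537 gal × 0.00378541 → 2.03277 m³
81.0 ft³ × 0.0283168 → 2.29366 m³
9.00×10⁴ in³ × 1.63871×10⁻⁵ → 1.47484 m³
Sum: 1.98 + 2.03277 + 2.29366 + 1.47484 = 7.78127 m³
In qt: 7.78127 / 0.000946353 = 8222.38 qt

8220 qt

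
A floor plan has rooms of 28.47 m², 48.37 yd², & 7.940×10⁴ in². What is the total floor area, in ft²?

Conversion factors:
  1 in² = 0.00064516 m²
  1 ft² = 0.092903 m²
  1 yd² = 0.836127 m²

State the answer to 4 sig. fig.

28.47 m² (already m²)
48.37 yd² × 0.836127 = 40.4435 m²
7.940×10⁴ in² × 0.00064516 = 51.2257 m²
Total: 28.47 + 40.4435 + 51.2257 = 120.139 m²
In ft²: 120.139 / 0.092903 = 1293.17 ft²

1293 ft²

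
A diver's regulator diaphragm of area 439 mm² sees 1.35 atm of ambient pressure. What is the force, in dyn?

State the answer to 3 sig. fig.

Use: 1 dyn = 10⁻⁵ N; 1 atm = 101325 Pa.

1.35 atm × 101325 = 136789 Pa
439 mm² × 10⁻⁶ = 4.39×10⁻⁴ m²
F = P × A = 136789 Pa × 4.39×10⁻⁴ m² = 60.0504 N
60.0504 N ÷ (10⁻⁵ N/dyn) = 6.00504×10⁶ dyn

6.01×10⁶ dyn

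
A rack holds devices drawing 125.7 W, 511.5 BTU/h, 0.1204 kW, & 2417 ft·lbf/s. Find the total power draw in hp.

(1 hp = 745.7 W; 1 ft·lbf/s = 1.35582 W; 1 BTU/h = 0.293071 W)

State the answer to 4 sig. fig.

125.7 W (already W)
511.5 BTU/h × 0.293071 → 149.906 W
0.1204 kW × 1000 → 120.4 W
2417 ft·lbf/s × 1.35582 → 3277.02 W
Total: 125.7 + 149.906 + 120.4 + 3277.02 = 3673.03 W
In hp: 3673.03 / 745.7 = 4.92561 hp

4.926 hp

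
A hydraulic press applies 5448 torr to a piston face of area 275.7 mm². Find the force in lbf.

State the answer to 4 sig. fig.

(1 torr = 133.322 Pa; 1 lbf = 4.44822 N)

45.02 lbf

5448 torr × 133.322 = 726338 Pa
275.7 mm² × 10⁻⁶ = 2.757×10⁻⁴ m²
F = P × A = 726338 Pa × 2.757×10⁻⁴ m² = 200.251 N
200.251 N ÷ (4.44822 N/lbf) = 45.0182 lbf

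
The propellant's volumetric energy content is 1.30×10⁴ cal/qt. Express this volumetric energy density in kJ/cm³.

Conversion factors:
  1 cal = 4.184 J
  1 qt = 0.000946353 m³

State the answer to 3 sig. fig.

0.0575 kJ/cm³

1.30×10⁴ cal/qt × 4.184 J/cal ÷ 0.000946353 m³/qt = 5.74754×10⁷ J/m³
5.74754×10⁷ J/m³ ÷ 1000 J/kJ × 10⁻⁶ m³/cm³ = 0.0574754 kJ/cm³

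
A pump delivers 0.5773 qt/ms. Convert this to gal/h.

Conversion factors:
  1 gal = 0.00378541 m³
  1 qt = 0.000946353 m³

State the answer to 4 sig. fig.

0.5773 qt/ms × 0.000946353 m³/qt ÷ 0.001 s/ms = 0.54633 m³/s
0.54633 m³/s ÷ 0.00378541 m³/gal × 3600 s/h = 519571 gal/h

5.196×10⁵ gal/h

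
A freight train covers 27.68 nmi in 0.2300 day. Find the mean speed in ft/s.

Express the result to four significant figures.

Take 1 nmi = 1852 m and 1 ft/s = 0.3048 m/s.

27.68 nmi × 1852 → 51263.4 m
0.2300 day × 86400 → 19872 s
v = d / t = 51263.4 m / 19872 s = 2.57968 m/s
2.57968 m/s ÷ (0.3048 m/s/ft/s) = 8.46352 ft/s

8.464 ft/s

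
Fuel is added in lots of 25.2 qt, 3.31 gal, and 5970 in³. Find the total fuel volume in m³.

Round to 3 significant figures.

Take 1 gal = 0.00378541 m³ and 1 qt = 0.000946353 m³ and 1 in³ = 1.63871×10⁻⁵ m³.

0.134 m³

25.2 qt × 0.000946353 = 0.0238481 m³
3.31 gal × 0.00378541 = 0.0125297 m³
5970 in³ × 1.63871×10⁻⁵ = 0.097831 m³
Combined: 0.0238481 + 0.0125297 + 0.097831 = 0.134209 m³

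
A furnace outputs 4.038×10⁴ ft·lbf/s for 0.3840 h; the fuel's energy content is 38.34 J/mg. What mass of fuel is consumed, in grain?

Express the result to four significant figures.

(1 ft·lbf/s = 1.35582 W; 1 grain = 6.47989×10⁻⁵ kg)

3.046×10⁴ grain

4.038×10⁴ ft·lbf/s → 54748 W
0.3840 h → 1382.4 s
E = P × t = 54748 × 1382.4 = 7.56836×10⁷ J
38.34 J/mg → 3.834×10⁷ J/kg
m = E / e_s = 7.56836×10⁷ / 3.834×10⁷ = 1.97401 kg
In grain: 1.97401 / 6.47989×10⁻⁵ = 30463.6 grain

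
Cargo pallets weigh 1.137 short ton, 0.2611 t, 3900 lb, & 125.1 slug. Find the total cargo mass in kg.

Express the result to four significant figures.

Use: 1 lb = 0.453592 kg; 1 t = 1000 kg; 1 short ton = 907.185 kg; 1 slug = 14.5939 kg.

1.137 short ton × 907.185 = 1031.47 kg
0.2611 t × 1000 = 261.1 kg
3900 lb × 0.453592 = 1769.01 kg
125.1 slug × 14.5939 = 1825.7 kg
Combined: 1031.47 + 261.1 + 1769.01 + 1825.7 = 4887.28 kg

4887 kg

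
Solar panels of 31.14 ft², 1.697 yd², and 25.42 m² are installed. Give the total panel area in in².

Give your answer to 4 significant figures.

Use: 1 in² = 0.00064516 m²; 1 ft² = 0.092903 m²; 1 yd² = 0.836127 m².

4.608×10⁴ in²

31.14 ft² × 0.092903 → 2.893 m²
1.697 yd² × 0.836127 → 1.41891 m²
25.42 m² (already m²)
Sum: 2.893 + 1.41891 + 25.42 = 29.7319 m²
In in²: 29.7319 / 0.00064516 = 46084.5 in²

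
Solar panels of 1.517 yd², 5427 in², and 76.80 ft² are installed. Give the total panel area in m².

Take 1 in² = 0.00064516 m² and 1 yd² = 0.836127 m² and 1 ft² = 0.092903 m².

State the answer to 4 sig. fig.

11.90 m²

1.517 yd² × 0.836127 = 1.2684 m²
5427 in² × 0.00064516 = 3.50128 m²
76.80 ft² × 0.092903 = 7.13495 m²
Total: 1.2684 + 3.50128 + 7.13495 = 11.9046 m²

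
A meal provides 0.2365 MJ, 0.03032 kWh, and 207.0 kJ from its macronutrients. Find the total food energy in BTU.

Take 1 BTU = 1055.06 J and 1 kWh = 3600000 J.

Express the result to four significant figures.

0.2365 MJ × 1000000 = 236500 J
0.03032 kWh × 3600000 = 109152 J
207.0 kJ × 1000 = 207000 J
Total: 236500 + 109152 + 207000 = 552652 J
In BTU: 552652 / 1055.06 = 523.811 BTU

523.8 BTU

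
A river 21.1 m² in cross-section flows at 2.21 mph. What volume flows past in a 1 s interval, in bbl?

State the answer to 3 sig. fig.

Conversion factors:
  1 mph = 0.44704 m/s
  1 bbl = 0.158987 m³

131 bbl

2.21 mph × 0.44704 → 0.987958 m/s
V = v × A × t = 0.987958 m/s × 21.1 m² × 1 s = 20.8459 m³
20.8459 m³ ÷ (0.158987 m³/bbl) = 131.117 bbl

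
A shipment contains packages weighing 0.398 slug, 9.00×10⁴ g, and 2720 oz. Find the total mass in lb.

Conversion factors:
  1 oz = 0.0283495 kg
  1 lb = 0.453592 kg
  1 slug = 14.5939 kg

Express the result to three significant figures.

381 lb

0.398 slug × 14.5939 = 5.80837 kg
9.00×10⁴ g × 0.001 = 90 kg
2720 oz × 0.0283495 = 77.1106 kg
Combined: 5.80837 + 90 + 77.1106 = 172.919 kg
In lb: 172.919 / 0.453592 = 381.221 lb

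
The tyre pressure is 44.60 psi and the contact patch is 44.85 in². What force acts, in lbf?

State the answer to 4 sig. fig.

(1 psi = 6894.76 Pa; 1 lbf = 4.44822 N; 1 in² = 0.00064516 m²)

44.60 psi × 6894.76 → 307506 Pa
44.85 in² × 0.00064516 → 0.0289354 m²
F = P × A = 307506 Pa × 0.0289354 m² = 8897.81 N
8897.81 N ÷ (4.44822 N/lbf) = 2000.31 lbf

2000 lbf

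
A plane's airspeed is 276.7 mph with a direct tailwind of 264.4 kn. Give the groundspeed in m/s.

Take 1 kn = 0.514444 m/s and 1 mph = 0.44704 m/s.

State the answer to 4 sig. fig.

276.7 mph × 0.44704 = 123.696 m/s
264.4 kn × 0.514444 = 136.019 m/s
Sum: 123.696 + 136.019 = 259.715 m/s

259.7 m/s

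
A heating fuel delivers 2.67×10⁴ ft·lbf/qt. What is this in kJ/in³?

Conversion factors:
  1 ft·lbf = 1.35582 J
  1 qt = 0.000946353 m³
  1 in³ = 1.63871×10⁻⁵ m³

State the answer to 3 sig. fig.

0.627 kJ/in³

2.67×10⁴ ft·lbf/qt × 1.35582 J/ft·lbf ÷ 0.000946353 m³/qt = 3.82525×10⁷ J/m³
3.82525×10⁷ J/m³ ÷ 1000 J/kJ × 1.63871×10⁻⁵ m³/in³ = 0.626848 kJ/in³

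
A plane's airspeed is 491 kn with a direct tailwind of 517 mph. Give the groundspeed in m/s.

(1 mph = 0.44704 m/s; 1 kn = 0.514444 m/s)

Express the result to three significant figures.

491 kn × 0.514444 = 252.592 m/s
517 mph × 0.44704 = 231.12 m/s
Combined: 252.592 + 231.12 = 483.712 m/s

484 m/s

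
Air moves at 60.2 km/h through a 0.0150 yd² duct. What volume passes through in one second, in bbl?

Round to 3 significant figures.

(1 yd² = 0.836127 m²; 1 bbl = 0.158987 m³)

1.32 bbl

60.2 km/h × (1/3.6) = 16.7222 m/s
0.0150 yd² × 0.836127 = 0.0125419 m²
V = v × A × t = 16.7222 m/s × 0.0125419 m² × 1 s = 0.209728 m³
0.209728 m³ ÷ (0.158987 m³/bbl) = 1.31915 bbl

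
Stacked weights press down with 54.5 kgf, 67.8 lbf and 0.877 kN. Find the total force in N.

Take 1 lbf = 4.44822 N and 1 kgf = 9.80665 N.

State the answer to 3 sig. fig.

54.5 kgf × 9.80665 = 534.462 N
67.8 lbf × 4.44822 = 301.589 N
0.877 kN × 1000 = 877 N
Sum: 534.462 + 301.589 + 877 = 1713.05 N

1710 N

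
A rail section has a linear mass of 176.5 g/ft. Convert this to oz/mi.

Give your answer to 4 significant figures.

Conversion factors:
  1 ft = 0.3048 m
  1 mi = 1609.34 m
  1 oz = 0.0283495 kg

176.5 g/ft × 0.001 kg/g ÷ 0.3048 m/ft = 0.579068 kg/m
0.579068 kg/m ÷ 0.0283495 kg/oz × 1609.34 m/mi = 32872.4 oz/mi

3.287×10⁴ oz/mi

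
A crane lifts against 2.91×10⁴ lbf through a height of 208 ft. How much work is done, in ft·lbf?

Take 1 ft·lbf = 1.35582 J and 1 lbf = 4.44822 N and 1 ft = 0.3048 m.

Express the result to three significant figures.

2.91×10⁴ lbf × 4.44822 → 129443 N
208 ft × 0.3048 → 63.3984 m
W = F × d = 129443 N × 63.3984 m = 8.20648×10⁶ J
8.20648×10⁶ J ÷ (1.35582 J/ft·lbf) = 6.05278×10⁶ ft·lbf

6.05×10⁶ ft·lbf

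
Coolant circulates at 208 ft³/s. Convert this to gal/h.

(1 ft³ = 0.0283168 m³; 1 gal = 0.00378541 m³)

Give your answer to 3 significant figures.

208 ft³/s × 0.0283168 m³/ft³ = 5.88989 m³/s
5.88989 m³/s ÷ 0.00378541 m³/gal × 3600 s/h = 5.6014×10⁶ gal/h

5.60×10⁶ gal/h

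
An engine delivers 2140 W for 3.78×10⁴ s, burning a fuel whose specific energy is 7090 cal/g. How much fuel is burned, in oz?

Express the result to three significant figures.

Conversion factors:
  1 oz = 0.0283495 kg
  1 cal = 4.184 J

96.2 oz

E = P × t = 2140 × 37800 = 8.0892×10⁷ J
7090 cal/g → 2.96646×10⁷ J/kg
m = E / e_s = 8.0892×10⁷ / 2.96646×10⁷ = 2.72689 kg
In oz: 2.72689 / 0.0283495 = 96.1883 oz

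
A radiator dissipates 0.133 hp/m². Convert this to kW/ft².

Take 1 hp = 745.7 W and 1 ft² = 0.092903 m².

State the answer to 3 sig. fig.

0.133 hp/m² × 745.7 W/hp = 99.1781 W/m²
99.1781 W/m² ÷ 1000 W/kW × 0.092903 m²/ft² = 0.00921394 kW/ft²

0.00921 kW/ft²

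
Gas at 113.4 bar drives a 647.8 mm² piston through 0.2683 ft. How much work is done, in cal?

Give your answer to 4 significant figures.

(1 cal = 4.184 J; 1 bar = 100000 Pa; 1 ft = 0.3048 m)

113.4 bar → 1.134×10⁷ Pa
647.8 mm² → 6.478×10⁻⁴ m²
F = P × A = 1.134×10⁷ × 6.478×10⁻⁴ = 7346.05 N
0.2683 ft → 0.0817778 m
W = F × d = 7346.05 × 0.0817778 = 600.744 J
In cal: 600.744 / 4.184 = 143.581 cal

143.6 cal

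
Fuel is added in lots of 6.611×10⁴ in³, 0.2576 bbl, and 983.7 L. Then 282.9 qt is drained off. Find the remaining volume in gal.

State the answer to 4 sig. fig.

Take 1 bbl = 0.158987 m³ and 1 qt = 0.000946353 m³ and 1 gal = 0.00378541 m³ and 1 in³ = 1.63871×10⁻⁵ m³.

6.611×10⁴ in³ × 1.63871×10⁻⁵ = 1.08335 m³
0.2576 bbl × 0.158987 = 0.0409551 m³
983.7 L × 0.001 = 0.9837 m³
282.9 qt × 0.000946353 = 0.267723 m³
Result: 1.08335 + 0.0409551 + 0.9837 − 0.267723 = 1.84028 m³
In gal: 1.84028 / 0.00378541 = 486.151 gal

486.2 gal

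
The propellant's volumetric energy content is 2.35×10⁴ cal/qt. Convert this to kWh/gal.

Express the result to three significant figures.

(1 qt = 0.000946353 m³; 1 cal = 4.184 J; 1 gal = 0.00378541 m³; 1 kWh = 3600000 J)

0.109 kWh/gal

2.35×10⁴ cal/qt × 4.184 J/cal ÷ 0.000946353 m³/qt = 1.03898×10⁸ J/m³
1.03898×10⁸ J/m³ ÷ 3600000 J/kWh × 0.00378541 m³/gal = 0.109249 kWh/gal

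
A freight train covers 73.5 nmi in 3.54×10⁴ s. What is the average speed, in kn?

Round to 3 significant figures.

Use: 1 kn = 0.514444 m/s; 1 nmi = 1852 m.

7.47 kn

73.5 nmi × 1852 → 136122 m
v = d / t = 136122 m / 35400 s = 3.84525 m/s
3.84525 m/s ÷ (0.514444 m/s/kn) = 7.47457 kn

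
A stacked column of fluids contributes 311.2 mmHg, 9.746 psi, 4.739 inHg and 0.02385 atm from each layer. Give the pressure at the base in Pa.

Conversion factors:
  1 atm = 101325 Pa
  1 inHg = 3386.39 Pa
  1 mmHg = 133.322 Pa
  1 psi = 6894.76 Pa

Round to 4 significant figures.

311.2 mmHg × 133.322 = 41489.8 Pa
9.746 psi × 6894.76 = 67196.3 Pa
4.739 inHg × 3386.39 = 16048.1 Pa
0.02385 atm × 101325 = 2416.6 Pa
Total: 41489.8 + 67196.3 + 16048.1 + 2416.6 = 127151 Pa

1.272×10⁵ Pa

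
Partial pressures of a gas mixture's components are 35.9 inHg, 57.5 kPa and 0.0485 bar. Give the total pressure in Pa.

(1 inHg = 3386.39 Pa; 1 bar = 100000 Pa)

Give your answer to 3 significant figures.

35.9 inHg × 3386.39 → 121571 Pa
57.5 kPa × 1000 → 57500 Pa
0.0485 bar × 100000 → 4850 Pa
Total: 121571 + 57500 + 4850 = 183921 Pa

1.84×10⁵ Pa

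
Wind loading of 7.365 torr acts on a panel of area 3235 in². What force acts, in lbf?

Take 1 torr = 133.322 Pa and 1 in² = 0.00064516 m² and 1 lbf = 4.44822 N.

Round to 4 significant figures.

7.365 torr × 133.322 → 981.917 Pa
3235 in² × 0.00064516 → 2.08709 m²
F = P × A = 981.917 Pa × 2.08709 m² = 2049.35 N
2049.35 N ÷ (4.44822 N/lbf) = 460.712 lbf

460.7 lbf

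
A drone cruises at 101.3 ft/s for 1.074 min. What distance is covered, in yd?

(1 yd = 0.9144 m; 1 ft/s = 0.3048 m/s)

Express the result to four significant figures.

2176 yd

101.3 ft/s × 0.3048 = 30.8762 m/s
1.074 min × 60 = 64.44 s
d = v × t = 30.8762 m/s × 64.44 s = 1989.66 m
1989.66 m ÷ (0.9144 m/yd) = 2175.92 yd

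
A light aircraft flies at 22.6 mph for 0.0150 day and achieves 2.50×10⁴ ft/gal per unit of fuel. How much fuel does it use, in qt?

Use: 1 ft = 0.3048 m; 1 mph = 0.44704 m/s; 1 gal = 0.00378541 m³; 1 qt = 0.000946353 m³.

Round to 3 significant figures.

6.87 qt

22.6 mph → 10.1031 m/s
0.0150 day → 1296 s
d = v × t = 10.1031 × 1296 = 13093.6 m
2.50×10⁴ ft/gal → 2.01299×10⁶ m/m³
V = d / (distance per unit fuel) = 13093.6 / 2.01299×10⁶ = 0.00650455 m³
In qt: 0.00650455 / 0.000946353 = 6.87328 qt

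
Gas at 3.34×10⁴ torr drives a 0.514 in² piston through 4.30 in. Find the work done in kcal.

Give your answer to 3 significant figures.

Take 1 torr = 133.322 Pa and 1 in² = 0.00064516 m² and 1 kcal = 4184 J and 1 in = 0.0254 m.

0.0385 kcal

3.34×10⁴ torr → 4.45295×10⁶ Pa
0.514 in² → 3.31612×10⁻⁴ m²
F = P × A = 4.45295×10⁶ × 3.31612×10⁻⁴ = 1476.65 N
4.30 in → 0.10922 m
W = F × d = 1476.65 × 0.10922 = 161.28 J
In kcal: 161.28 / 4184 = 0.0385468 kcal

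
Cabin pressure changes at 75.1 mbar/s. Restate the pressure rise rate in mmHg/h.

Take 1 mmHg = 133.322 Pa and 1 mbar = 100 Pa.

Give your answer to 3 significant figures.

2.03×10⁵ mmHg/h

75.1 mbar/s × 100 Pa/mbar = 7510 Pa/s
7510 Pa/s ÷ 133.322 Pa/mmHg × 3600 s/h = 202787 mmHg/h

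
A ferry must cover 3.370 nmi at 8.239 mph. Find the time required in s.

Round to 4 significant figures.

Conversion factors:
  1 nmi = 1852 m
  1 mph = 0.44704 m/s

3.370 nmi × 1852 = 6241.24 m
8.239 mph × 0.44704 = 3.68316 m/s
t = d / v = 6241.24 m / 3.68316 m/s = 1694.53 s

1695 s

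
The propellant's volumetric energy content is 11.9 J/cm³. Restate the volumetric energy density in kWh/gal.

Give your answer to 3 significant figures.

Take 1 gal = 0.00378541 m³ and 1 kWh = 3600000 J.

0.0125 kWh/gal

11.9 J/cm³ ÷ 10⁻⁶ m³/cm³ = 1.19×10⁷ J/m³
1.19×10⁷ J/m³ ÷ 3600000 J/kWh × 0.00378541 m³/gal = 0.0125129 kWh/gal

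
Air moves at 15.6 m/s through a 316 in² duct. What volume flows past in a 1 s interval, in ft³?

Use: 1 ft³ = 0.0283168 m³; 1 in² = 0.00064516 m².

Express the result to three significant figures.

112 ft³

316 in² × 0.00064516 → 0.203871 m²
V = v × A × t = 15.6 m/s × 0.203871 m² × 1 s = 3.18039 m³
3.18039 m³ ÷ (0.0283168 m³/ft³) = 112.315 ft³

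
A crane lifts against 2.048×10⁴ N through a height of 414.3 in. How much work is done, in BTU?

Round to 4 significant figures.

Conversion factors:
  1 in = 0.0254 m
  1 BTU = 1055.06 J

204.3 BTU

414.3 in × 0.0254 → 10.5232 m
W = F × d = 20480 N × 10.5232 m = 215515 J
215515 J ÷ (1055.06 J/BTU) = 204.268 BTU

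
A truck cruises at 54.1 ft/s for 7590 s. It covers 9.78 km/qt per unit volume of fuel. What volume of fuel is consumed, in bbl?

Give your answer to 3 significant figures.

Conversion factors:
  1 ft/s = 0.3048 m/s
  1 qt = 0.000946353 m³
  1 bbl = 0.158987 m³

54.1 ft/s → 16.4897 m/s
d = v × t = 16.4897 × 7590 = 125157 m
9.78 km/qt → 1.03344×10⁷ m/m³
V = d / (distance per unit fuel) = 125157 / 1.03344×10⁷ = 0.0121107 m³
In bbl: 0.0121107 / 0.158987 = 0.0761742 bbl

0.0762 bbl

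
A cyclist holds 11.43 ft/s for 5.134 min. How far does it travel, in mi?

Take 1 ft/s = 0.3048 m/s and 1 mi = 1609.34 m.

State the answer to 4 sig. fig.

0.6668 mi

11.43 ft/s × 0.3048 → 3.48386 m/s
5.134 min × 60 → 308.04 s
d = v × t = 3.48386 m/s × 308.04 s = 1073.17 m
1073.17 m ÷ (1609.34 m/mi) = 0.666839 mi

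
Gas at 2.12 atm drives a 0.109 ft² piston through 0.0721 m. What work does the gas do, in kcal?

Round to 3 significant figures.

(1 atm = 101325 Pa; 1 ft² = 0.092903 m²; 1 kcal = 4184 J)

0.0375 kcal

2.12 atm → 214809 Pa
0.109 ft² → 0.0101264 m²
F = P × A = 214809 × 0.0101264 = 2175.24 N
W = F × d = 2175.24 × 0.0721 = 156.835 J
In kcal: 156.835 / 4184 = 0.0374845 kcal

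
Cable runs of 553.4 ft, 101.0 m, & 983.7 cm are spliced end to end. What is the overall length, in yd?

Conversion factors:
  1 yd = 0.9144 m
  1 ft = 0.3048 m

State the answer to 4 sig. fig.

553.4 ft × 0.3048 → 168.676 m
101.0 m (already m)
983.7 cm × 0.01 → 9.837 m
Total: 168.676 + 101 + 9.837 = 279.513 m
In yd: 279.513 / 0.9144 = 305.679 yd

305.7 yd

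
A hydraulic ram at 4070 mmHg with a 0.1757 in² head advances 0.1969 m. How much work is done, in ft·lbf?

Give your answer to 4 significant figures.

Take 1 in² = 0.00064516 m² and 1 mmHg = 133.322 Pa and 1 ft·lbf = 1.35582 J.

4070 mmHg → 542621 Pa
0.1757 in² → 1.13355×10⁻⁴ m²
F = P × A = 542621 × 1.13355×10⁻⁴ = 61.5088 N
W = F × d = 61.5088 × 0.1969 = 12.1111 J
In ft·lbf: 12.1111 / 1.35582 = 8.93268 ft·lbf

8.933 ft·lbf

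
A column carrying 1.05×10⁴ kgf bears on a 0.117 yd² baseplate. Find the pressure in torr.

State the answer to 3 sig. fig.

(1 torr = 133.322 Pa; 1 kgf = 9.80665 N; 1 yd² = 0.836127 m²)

1.05×10⁴ kgf × 9.80665 = 102970 N
0.117 yd² × 0.836127 = 0.0978269 m²
P = F / A = 102970 N / 0.0978269 m² = 1.05257×10⁶ Pa
1.05257×10⁶ Pa ÷ (133.322 Pa/torr) = 7894.95 torr

7890 torr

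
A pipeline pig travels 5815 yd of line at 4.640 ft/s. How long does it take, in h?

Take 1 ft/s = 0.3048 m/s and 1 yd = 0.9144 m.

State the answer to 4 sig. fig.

5815 yd × 0.9144 → 5317.24 m
4.640 ft/s × 0.3048 → 1.41427 m/s
t = d / v = 5317.24 m / 1.41427 m/s = 3759.71 s
3759.71 s ÷ (3600 s/h) = 1.04436 h

1.044 h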